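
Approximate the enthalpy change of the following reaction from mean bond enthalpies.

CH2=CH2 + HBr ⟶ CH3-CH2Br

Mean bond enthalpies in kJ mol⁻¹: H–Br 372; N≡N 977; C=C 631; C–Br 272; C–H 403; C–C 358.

Bonds broken (reactants):
  C–H: 4 × 403 = 1612
  C=C: 1 × 631 = 631
  H–Br: 1 × 372 = 372
  Σ(broken) = 2615 kJ
Bonds formed (products):
  C–Br: 1 × 272 = 272
  C–C: 1 × 358 = 358
  C–H: 5 × 403 = 2015
  Σ(formed) = 2645 kJ
ΔH = Σ(broken) − Σ(formed) = 2615 − 2645 = −30 kJ

ΔH ≈ −30 kJ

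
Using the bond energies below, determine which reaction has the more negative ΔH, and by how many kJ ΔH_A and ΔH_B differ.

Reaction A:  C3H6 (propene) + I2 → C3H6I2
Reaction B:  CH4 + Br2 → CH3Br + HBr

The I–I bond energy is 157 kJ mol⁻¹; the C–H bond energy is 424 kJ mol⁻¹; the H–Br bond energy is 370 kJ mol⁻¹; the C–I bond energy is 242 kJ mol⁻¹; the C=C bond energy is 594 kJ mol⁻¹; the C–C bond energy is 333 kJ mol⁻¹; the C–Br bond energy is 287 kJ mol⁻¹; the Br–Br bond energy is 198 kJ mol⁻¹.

Reaction A:
  Bonds broken (reactants):
    C–C: 1 × 333 = 333
    C–H: 6 × 424 = 2544
    C=C: 1 × 594 = 594
    I–I: 1 × 157 = 157
    Σ(broken) = 3628 kJ
  Bonds formed (products):
    C–C: 2 × 333 = 666
    C–H: 6 × 424 = 2544
    C–I: 2 × 242 = 484
    Σ(formed) = 3694 kJ
  ΔH_A = 3628 − 3694 = −66 kJ
Reaction B:
  Bonds broken (reactants):
    Br–Br: 1 × 198 = 198
    C–H: 4 × 424 = 1696
    Σ(broken) = 1894 kJ
  Bonds formed (products):
    C–Br: 1 × 287 = 287
    C–H: 3 × 424 = 1272
    H–Br: 1 × 370 = 370
    Σ(formed) = 1929 kJ
  ΔH_B = 1894 − 1929 = −35 kJ
ΔH_A − ΔH_B = −31 kJ, so reaction A has the more negative ΔH; |ΔH_A − ΔH_B| = 31 kJ.

Reaction A, by 31 kJ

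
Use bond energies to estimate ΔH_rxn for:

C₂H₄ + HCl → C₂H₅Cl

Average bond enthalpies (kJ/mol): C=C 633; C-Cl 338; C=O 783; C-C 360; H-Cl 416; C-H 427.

ΔH ≈ −76 kJ

Bonds broken (reactants):
  C-H: 4 × 427 = 1708
  C=C: 1 × 633 = 633
  H-Cl: 1 × 416 = 416
  Σ(broken) = 2757 kJ
Bonds formed (products):
  C-C: 1 × 360 = 360
  C-Cl: 1 × 338 = 338
  C-H: 5 × 427 = 2135
  Σ(formed) = 2833 kJ
ΔH = Σ(broken) − Σ(formed) = 2757 − 2833 = −76 kJ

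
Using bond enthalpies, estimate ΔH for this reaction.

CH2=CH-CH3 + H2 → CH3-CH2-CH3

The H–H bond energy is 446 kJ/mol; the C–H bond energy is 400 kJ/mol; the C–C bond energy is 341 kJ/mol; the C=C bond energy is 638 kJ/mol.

Bonds broken (reactants):
  C–C: 1 × 341 = 341
  C–H: 6 × 400 = 2400
  C=C: 1 × 638 = 638
  H–H: 1 × 446 = 446
  Σ(broken) = 3825 kJ
Bonds formed (products):
  C–C: 2 × 341 = 682
  C–H: 8 × 400 = 3200
  Σ(formed) = 3882 kJ
ΔH = Σ(broken) − Σ(formed) = 3825 − 3882 = −57 kJ

ΔH ≈ −57 kJ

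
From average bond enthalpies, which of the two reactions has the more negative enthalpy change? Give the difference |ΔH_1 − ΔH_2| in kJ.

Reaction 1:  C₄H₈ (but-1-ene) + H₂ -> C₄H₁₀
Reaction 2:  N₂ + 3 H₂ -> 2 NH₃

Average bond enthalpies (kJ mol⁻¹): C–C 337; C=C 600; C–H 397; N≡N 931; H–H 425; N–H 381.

Reaction 1, by 26 kJ

Reaction 1:
  Bonds broken (reactants):
    C–C: 2 × 337 = 674
    C–H: 8 × 397 = 3176
    C=C: 1 × 600 = 600
    H–H: 1 × 425 = 425
    Σ(broken) = 4875 kJ
  Bonds formed (products):
    C–C: 3 × 337 = 1011
    C–H: 10 × 397 = 3970
    Σ(formed) = 4981 kJ
  ΔH_1 = 4875 − 4981 = −106 kJ
Reaction 2:
  Bonds broken (reactants):
    H–H: 3 × 425 = 1275
    N≡N: 1 × 931 = 931
    Σ(broken) = 2206 kJ
  Bonds formed (products):
    N–H: 6 × 381 = 2286
    Σ(formed) = 2286 kJ
  ΔH_2 = 2206 − 2286 = −80 kJ
ΔH_1 − ΔH_2 = −26 kJ, so reaction 1 has the more negative ΔH; |ΔH_1 − ΔH_2| = 26 kJ.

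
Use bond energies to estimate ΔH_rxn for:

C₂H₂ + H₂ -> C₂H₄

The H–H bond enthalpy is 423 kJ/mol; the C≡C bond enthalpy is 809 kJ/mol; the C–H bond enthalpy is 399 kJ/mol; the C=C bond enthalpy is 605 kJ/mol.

Bonds broken (reactants):
  C≡C: 1 × 809 = 809
  C–H: 2 × 399 = 798
  H–H: 1 × 423 = 423
  Σ(broken) = 2030 kJ
Bonds formed (products):
  C–H: 4 × 399 = 1596
  C=C: 1 × 605 = 605
  Σ(formed) = 2201 kJ
ΔH = Σ(broken) − Σ(formed) = 2030 − 2201 = −171 kJ

ΔH ≈ −171 kJ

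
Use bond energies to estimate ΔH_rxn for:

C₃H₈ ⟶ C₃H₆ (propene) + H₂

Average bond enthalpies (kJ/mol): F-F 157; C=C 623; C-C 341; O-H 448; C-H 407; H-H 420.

Bonds broken (reactants):
  C-C: 2 × 341 = 682
  C-H: 8 × 407 = 3256
  Σ(broken) = 3938 kJ
Bonds formed (products):
  C-C: 1 × 341 = 341
  C-H: 6 × 407 = 2442
  C=C: 1 × 623 = 623
  H-H: 1 × 420 = 420
  Σ(formed) = 3826 kJ
ΔH = Σ(broken) − Σ(formed) = 3938 − 3826 = +112 kJ

ΔH ≈ +112 kJ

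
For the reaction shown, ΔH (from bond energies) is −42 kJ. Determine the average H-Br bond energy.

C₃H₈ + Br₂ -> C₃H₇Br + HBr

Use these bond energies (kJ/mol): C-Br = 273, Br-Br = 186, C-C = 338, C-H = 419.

Let D be the H-Br bond energy.
Σ(broken) = 1×186 + 2×338 + 8×419 = 4214
Σ(formed) = 1×273 + 2×338 + 7×419 + 1×D = 3882 + D
ΔH = Σ(broken) − Σ(formed) = (4214) − (3882 + D) = +332 − D
Setting this equal to −42 kJ gives D = 374 kJ/mol.

D(H-Br) ≈ 374 kJ/mol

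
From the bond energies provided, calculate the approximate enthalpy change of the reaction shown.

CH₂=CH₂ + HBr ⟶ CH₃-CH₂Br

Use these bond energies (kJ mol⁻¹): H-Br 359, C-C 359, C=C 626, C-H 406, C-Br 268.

Bonds broken (reactants):
  C-H: 4 × 406 = 1624
  C=C: 1 × 626 = 626
  H-Br: 1 × 359 = 359
  Σ(broken) = 2609 kJ
Bonds formed (products):
  C-Br: 1 × 268 = 268
  C-C: 1 × 359 = 359
  C-H: 5 × 406 = 2030
  Σ(formed) = 2657 kJ
ΔH = Σ(broken) − Σ(formed) = 2609 − 2657 = −48 kJ

ΔH ≈ −48 kJ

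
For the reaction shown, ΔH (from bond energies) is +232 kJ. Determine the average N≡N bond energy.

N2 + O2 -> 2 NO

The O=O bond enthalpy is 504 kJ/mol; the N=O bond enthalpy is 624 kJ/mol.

Let D be the N≡N bond energy.
Σ(broken) = 1×D + 1×504 = 504 + D
Σ(formed) = 2×624 = 1248
ΔH = Σ(broken) − Σ(formed) = (504 + D) − (1248) = −744 + D
Setting this equal to +232 kJ gives D = 976 kJ/mol.

D(N≡N) ≈ 976 kJ/mol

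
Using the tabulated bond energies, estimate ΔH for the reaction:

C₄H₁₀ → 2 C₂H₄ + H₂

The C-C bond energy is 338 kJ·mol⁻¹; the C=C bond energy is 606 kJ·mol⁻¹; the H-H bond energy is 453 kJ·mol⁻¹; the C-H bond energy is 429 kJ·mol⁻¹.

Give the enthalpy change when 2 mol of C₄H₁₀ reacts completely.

ΔH = +414 kJ

Bonds broken (reactants):
  C-C: 3 × 338 = 1014
  C-H: 10 × 429 = 4290
  Σ(broken) = 5304 kJ
Bonds formed (products):
  C-H: 8 × 429 = 3432
  C=C: 2 × 606 = 1212
  H-H: 1 × 453 = 453
  Σ(formed) = 5097 kJ
ΔH = Σ(broken) − Σ(formed) = 5304 − 5097 = +207 kJ
For 2× the reaction as written: 2 × (+207) = +414 kJ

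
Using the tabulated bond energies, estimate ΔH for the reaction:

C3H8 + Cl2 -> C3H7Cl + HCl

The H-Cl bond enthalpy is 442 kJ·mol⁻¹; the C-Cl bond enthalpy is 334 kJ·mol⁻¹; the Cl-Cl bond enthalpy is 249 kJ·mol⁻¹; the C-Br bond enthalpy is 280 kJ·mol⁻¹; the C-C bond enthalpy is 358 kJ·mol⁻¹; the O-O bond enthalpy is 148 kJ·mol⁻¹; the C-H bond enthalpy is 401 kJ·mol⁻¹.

ΔH ≈ −126 kJ

Bonds broken (reactants):
  C-C: 2 × 358 = 716
  C-H: 8 × 401 = 3208
  Cl-Cl: 1 × 249 = 249
  Σ(broken) = 4173 kJ
Bonds formed (products):
  C-C: 2 × 358 = 716
  C-Cl: 1 × 334 = 334
  C-H: 7 × 401 = 2807
  H-Cl: 1 × 442 = 442
  Σ(formed) = 4299 kJ
ΔH = Σ(broken) − Σ(formed) = 4173 − 4299 = −126 kJ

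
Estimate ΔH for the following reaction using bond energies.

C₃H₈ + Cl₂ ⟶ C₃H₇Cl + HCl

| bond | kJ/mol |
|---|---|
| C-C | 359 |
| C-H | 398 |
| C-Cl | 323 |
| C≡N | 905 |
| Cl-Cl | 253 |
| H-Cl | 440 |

Bonds broken (reactants):
  C-C: 2 × 359 = 718
  C-H: 8 × 398 = 3184
  Cl-Cl: 1 × 253 = 253
  Σ(broken) = 4155 kJ
Bonds formed (products):
  C-C: 2 × 359 = 718
  C-Cl: 1 × 323 = 323
  C-H: 7 × 398 = 2786
  H-Cl: 1 × 440 = 440
  Σ(formed) = 4267 kJ
ΔH = Σ(broken) − Σ(formed) = 4155 − 4267 = −112 kJ

ΔH ≈ −112 kJ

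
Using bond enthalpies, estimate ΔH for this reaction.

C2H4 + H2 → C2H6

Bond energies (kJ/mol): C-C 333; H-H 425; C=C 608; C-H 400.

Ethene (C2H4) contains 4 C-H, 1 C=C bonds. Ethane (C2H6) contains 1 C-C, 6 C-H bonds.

Bonds broken (reactants):
  C-H: 4 × 400 = 1600
  C=C: 1 × 608 = 608
  H-H: 1 × 425 = 425
  Σ(broken) = 2633 kJ
Bonds formed (products):
  C-C: 1 × 333 = 333
  C-H: 6 × 400 = 2400
  Σ(formed) = 2733 kJ
ΔH = Σ(broken) − Σ(formed) = 2633 − 2733 = −100 kJ

ΔH ≈ −100 kJ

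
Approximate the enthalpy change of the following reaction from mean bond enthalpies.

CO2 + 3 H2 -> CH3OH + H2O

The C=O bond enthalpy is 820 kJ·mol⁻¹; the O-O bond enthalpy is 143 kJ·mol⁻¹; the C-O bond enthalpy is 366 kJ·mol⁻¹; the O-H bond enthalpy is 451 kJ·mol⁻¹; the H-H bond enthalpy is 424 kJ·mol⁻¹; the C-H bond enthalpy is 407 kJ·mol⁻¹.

ΔH ≈ −28 kJ

Bonds broken (reactants):
  C=O: 2 × 820 = 1640
  H-H: 3 × 424 = 1272
  Σ(broken) = 2912 kJ
Bonds formed (products):
  C-H: 3 × 407 = 1221
  C-O: 1 × 366 = 366
  O-H: 3 × 451 = 1353
  Σ(formed) = 2940 kJ
ΔH = Σ(broken) − Σ(formed) = 2912 − 2940 = −28 kJ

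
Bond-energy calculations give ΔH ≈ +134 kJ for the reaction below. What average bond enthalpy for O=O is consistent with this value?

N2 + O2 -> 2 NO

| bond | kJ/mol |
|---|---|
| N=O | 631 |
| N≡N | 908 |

D(O=O) ≈ 488 kJ/mol

Let D be the O=O bond energy.
Σ(broken) = 1×908 + 1×D = 908 + D
Σ(formed) = 2×631 = 1262
ΔH = Σ(broken) − Σ(formed) = (908 + D) − (1262) = −354 + D
Setting this equal to +134 kJ gives D = 488 kJ/mol.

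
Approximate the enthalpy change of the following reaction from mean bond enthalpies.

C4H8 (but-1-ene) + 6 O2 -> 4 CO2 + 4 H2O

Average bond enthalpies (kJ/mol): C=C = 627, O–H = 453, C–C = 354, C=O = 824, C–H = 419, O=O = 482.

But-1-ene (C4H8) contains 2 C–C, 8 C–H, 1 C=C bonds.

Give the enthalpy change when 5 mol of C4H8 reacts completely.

ΔH = −13185 kJ

Bonds broken (reactants):
  C–C: 2 × 354 = 708
  C–H: 8 × 419 = 3352
  C=C: 1 × 627 = 627
  O=O: 6 × 482 = 2892
  Σ(broken) = 7579 kJ
Bonds formed (products):
  C=O: 8 × 824 = 6592
  O–H: 8 × 453 = 3624
  Σ(formed) = 10216 kJ
ΔH = Σ(broken) − Σ(formed) = 7579 − 10216 = −2637 kJ
For 5× the reaction as written: 5 × (−2637) = −13185 kJ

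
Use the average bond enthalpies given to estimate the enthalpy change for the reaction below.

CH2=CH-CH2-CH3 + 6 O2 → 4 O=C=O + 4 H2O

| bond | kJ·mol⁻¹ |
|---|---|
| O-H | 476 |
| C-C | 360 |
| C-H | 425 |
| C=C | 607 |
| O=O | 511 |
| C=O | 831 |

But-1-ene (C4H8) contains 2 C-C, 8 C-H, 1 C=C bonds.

Bonds broken (reactants):
  C-C: 2 × 360 = 720
  C-H: 8 × 425 = 3400
  C=C: 1 × 607 = 607
  O=O: 6 × 511 = 3066
  Σ(broken) = 7793 kJ
Bonds formed (products):
  C=O: 8 × 831 = 6648
  O-H: 8 × 476 = 3808
  Σ(formed) = 10456 kJ
ΔH = Σ(broken) − Σ(formed) = 7793 − 10456 = −2663 kJ

ΔH ≈ −2663 kJ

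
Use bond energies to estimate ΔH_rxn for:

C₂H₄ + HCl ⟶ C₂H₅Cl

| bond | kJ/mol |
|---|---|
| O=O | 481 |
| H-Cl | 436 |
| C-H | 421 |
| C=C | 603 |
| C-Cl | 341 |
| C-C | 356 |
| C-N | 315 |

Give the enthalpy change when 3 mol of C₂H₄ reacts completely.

Bonds broken (reactants):
  C-H: 4 × 421 = 1684
  C=C: 1 × 603 = 603
  H-Cl: 1 × 436 = 436
  Σ(broken) = 2723 kJ
Bonds formed (products):
  C-C: 1 × 356 = 356
  C-Cl: 1 × 341 = 341
  C-H: 5 × 421 = 2105
  Σ(formed) = 2802 kJ
ΔH = Σ(broken) − Σ(formed) = 2723 − 2802 = −79 kJ
For 3× the reaction as written: 3 × (−79) = −237 kJ

ΔH = −237 kJ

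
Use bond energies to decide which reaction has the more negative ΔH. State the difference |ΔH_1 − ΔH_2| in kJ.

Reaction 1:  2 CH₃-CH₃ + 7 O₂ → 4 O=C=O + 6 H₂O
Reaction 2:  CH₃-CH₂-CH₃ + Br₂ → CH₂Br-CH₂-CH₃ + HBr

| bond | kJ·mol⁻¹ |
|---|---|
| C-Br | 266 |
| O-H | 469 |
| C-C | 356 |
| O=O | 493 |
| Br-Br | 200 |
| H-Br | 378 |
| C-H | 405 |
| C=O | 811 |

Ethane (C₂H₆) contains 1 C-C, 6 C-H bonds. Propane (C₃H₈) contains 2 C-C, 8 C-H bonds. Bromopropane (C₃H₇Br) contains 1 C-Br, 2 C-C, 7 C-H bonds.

Reaction 1:
  Bonds broken (reactants):
    C-C: 2 × 356 = 712
    C-H: 12 × 405 = 4860
    O=O: 7 × 493 = 3451
    Σ(broken) = 9023 kJ
  Bonds formed (products):
    C=O: 8 × 811 = 6488
    O-H: 12 × 469 = 5628
    Σ(formed) = 12116 kJ
  ΔH_1 = 9023 − 12116 = −3093 kJ
Reaction 2:
  Bonds broken (reactants):
    Br-Br: 1 × 200 = 200
    C-C: 2 × 356 = 712
    C-H: 8 × 405 = 3240
    Σ(broken) = 4152 kJ
  Bonds formed (products):
    C-Br: 1 × 266 = 266
    C-C: 2 × 356 = 712
    C-H: 7 × 405 = 2835
    H-Br: 1 × 378 = 378
    Σ(formed) = 4191 kJ
  ΔH_2 = 4152 − 4191 = −39 kJ
ΔH_1 − ΔH_2 = −3054 kJ, so reaction 1 has the more negative ΔH; |ΔH_1 − ΔH_2| = 3054 kJ.

Reaction 1, by 3054 kJ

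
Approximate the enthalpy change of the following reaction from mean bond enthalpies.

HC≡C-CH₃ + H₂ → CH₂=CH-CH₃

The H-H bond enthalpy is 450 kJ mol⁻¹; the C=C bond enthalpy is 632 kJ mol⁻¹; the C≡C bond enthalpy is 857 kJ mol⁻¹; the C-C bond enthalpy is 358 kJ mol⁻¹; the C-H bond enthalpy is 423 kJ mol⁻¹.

Bonds broken (reactants):
  C≡C: 1 × 857 = 857
  C-C: 1 × 358 = 358
  C-H: 4 × 423 = 1692
  H-H: 1 × 450 = 450
  Σ(broken) = 3357 kJ
Bonds formed (products):
  C-C: 1 × 358 = 358
  C-H: 6 × 423 = 2538
  C=C: 1 × 632 = 632
  Σ(formed) = 3528 kJ
ΔH = Σ(broken) − Σ(formed) = 3357 − 3528 = −171 kJ

ΔH ≈ −171 kJ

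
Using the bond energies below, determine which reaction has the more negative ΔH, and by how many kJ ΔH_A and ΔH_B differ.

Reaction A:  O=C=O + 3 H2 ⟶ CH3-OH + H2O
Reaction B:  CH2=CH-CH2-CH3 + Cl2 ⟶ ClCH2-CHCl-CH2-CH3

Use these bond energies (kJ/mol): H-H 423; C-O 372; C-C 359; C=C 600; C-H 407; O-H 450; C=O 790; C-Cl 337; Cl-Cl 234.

Reaction A:
  Bonds broken (reactants):
    C=O: 2 × 790 = 1580
    H-H: 3 × 423 = 1269
    Σ(broken) = 2849 kJ
  Bonds formed (products):
    C-H: 3 × 407 = 1221
    C-O: 1 × 372 = 372
    O-H: 3 × 450 = 1350
    Σ(formed) = 2943 kJ
  ΔH_A = 2849 − 2943 = −94 kJ
Reaction B:
  Bonds broken (reactants):
    C-C: 2 × 359 = 718
    C-H: 8 × 407 = 3256
    C=C: 1 × 600 = 600
    Cl-Cl: 1 × 234 = 234
    Σ(broken) = 4808 kJ
  Bonds formed (products):
    C-C: 3 × 359 = 1077
    C-Cl: 2 × 337 = 674
    C-H: 8 × 407 = 3256
    Σ(formed) = 5007 kJ
  ΔH_B = 4808 − 5007 = −199 kJ
ΔH_A − ΔH_B = +105 kJ, so reaction B has the more negative ΔH; |ΔH_A − ΔH_B| = 105 kJ.

Reaction B, by 105 kJ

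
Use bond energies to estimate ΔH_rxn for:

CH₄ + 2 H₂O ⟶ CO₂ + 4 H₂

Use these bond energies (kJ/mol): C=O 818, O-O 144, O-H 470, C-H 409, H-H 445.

ΔH ≈ +100 kJ

Bonds broken (reactants):
  C-H: 4 × 409 = 1636
  O-H: 4 × 470 = 1880
  Σ(broken) = 3516 kJ
Bonds formed (products):
  C=O: 2 × 818 = 1636
  H-H: 4 × 445 = 1780
  Σ(formed) = 3416 kJ
ΔH = Σ(broken) − Σ(formed) = 3516 − 3416 = +100 kJ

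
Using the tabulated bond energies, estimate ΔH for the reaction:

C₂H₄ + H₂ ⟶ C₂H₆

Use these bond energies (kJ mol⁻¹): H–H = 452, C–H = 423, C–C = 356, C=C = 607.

Bonds broken (reactants):
  C–H: 4 × 423 = 1692
  C=C: 1 × 607 = 607
  H–H: 1 × 452 = 452
  Σ(broken) = 2751 kJ
Bonds formed (products):
  C–C: 1 × 356 = 356
  C–H: 6 × 423 = 2538
  Σ(formed) = 2894 kJ
ΔH = Σ(broken) − Σ(formed) = 2751 − 2894 = −143 kJ

ΔH ≈ −143 kJ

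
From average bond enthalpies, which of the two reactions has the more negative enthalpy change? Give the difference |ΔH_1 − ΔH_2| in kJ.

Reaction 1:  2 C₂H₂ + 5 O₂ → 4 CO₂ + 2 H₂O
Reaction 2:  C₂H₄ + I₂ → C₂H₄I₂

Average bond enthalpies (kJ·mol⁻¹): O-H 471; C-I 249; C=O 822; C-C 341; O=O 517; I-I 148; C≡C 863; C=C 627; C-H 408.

Reaction 1:
  Bonds broken (reactants):
    C≡C: 2 × 863 = 1726
    C-H: 4 × 408 = 1632
    O=O: 5 × 517 = 2585
    Σ(broken) = 5943 kJ
  Bonds formed (products):
    C=O: 8 × 822 = 6576
    O-H: 4 × 471 = 1884
    Σ(formed) = 8460 kJ
  ΔH_1 = 5943 − 8460 = −2517 kJ
Reaction 2:
  Bonds broken (reactants):
    C-H: 4 × 408 = 1632
    C=C: 1 × 627 = 627
    I-I: 1 × 148 = 148
    Σ(broken) = 2407 kJ
  Bonds formed (products):
    C-C: 1 × 341 = 341
    C-H: 4 × 408 = 1632
    C-I: 2 × 249 = 498
    Σ(formed) = 2471 kJ
  ΔH_2 = 2407 − 2471 = −64 kJ
ΔH_1 − ΔH_2 = −2453 kJ, so reaction 1 has the more negative ΔH; |ΔH_1 − ΔH_2| = 2453 kJ.

Reaction 1, by 2453 kJ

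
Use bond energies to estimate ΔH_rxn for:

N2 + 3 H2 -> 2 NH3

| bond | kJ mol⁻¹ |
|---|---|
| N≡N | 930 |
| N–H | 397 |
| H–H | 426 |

Bonds broken (reactants):
  H–H: 3 × 426 = 1278
  N≡N: 1 × 930 = 930
  Σ(broken) = 2208 kJ
Bonds formed (products):
  N–H: 6 × 397 = 2382
  Σ(formed) = 2382 kJ
ΔH = Σ(broken) − Σ(formed) = 2208 − 2382 = −174 kJ

ΔH ≈ −174 kJ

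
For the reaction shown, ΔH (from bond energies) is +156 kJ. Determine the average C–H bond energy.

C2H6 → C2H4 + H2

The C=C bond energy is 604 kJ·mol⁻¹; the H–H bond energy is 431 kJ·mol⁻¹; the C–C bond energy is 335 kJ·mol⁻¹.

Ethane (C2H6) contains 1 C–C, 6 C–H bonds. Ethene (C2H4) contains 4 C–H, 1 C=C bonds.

D(C–H) ≈ 428 kJ/mol

Let D be the C–H bond energy.
Σ(broken) = 1×335 + 6×D = 335 + 6D
Σ(formed) = 4×D + 1×604 + 1×431 = 1035 + 4D
ΔH = Σ(broken) − Σ(formed) = (335 + 6D) − (1035 + 4D) = −700 + 2D
Setting this equal to +156 kJ gives 2D = 856, so D = 428 kJ/mol.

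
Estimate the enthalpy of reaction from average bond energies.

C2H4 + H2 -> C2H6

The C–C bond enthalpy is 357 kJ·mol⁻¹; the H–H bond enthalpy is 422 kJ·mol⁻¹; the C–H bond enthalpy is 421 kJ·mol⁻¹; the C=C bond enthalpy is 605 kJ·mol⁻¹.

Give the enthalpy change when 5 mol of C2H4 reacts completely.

ΔH = −860 kJ

Bonds broken (reactants):
  C–H: 4 × 421 = 1684
  C=C: 1 × 605 = 605
  H–H: 1 × 422 = 422
  Σ(broken) = 2711 kJ
Bonds formed (products):
  C–C: 1 × 357 = 357
  C–H: 6 × 421 = 2526
  Σ(formed) = 2883 kJ
ΔH = Σ(broken) − Σ(formed) = 2711 − 2883 = −172 kJ
For 5× the reaction as written: 5 × (−172) = −860 kJ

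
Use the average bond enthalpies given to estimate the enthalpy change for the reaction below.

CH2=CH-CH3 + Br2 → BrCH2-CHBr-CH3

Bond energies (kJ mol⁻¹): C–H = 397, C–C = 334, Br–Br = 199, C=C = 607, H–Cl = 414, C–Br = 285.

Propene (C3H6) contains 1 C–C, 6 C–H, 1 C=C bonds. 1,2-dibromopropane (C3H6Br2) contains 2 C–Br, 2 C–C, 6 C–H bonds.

ΔH ≈ −98 kJ

Bonds broken (reactants):
  Br–Br: 1 × 199 = 199
  C–C: 1 × 334 = 334
  C–H: 6 × 397 = 2382
  C=C: 1 × 607 = 607
  Σ(broken) = 3522 kJ
Bonds formed (products):
  C–Br: 2 × 285 = 570
  C–C: 2 × 334 = 668
  C–H: 6 × 397 = 2382
  Σ(formed) = 3620 kJ
ΔH = Σ(broken) − Σ(formed) = 3522 − 3620 = −98 kJ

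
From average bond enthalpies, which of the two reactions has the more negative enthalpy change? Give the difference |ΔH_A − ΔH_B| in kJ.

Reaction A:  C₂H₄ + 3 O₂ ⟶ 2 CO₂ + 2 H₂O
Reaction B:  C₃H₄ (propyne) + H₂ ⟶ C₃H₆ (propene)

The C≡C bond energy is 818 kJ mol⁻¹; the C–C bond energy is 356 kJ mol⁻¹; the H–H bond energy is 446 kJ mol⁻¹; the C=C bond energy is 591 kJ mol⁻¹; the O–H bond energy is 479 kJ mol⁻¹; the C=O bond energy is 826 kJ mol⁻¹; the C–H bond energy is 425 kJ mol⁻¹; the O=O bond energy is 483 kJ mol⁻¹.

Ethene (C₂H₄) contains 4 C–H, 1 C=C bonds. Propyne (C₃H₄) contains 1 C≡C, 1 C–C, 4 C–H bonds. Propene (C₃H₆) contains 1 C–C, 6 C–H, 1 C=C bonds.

Reaction A:
  Bonds broken (reactants):
    C–H: 4 × 425 = 1700
    C=C: 1 × 591 = 591
    O=O: 3 × 483 = 1449
    Σ(broken) = 3740 kJ
  Bonds formed (products):
    C=O: 4 × 826 = 3304
    O–H: 4 × 479 = 1916
    Σ(formed) = 5220 kJ
  ΔH_A = 3740 − 5220 = −1480 kJ
Reaction B:
  Bonds broken (reactants):
    C≡C: 1 × 818 = 818
    C–C: 1 × 356 = 356
    C–H: 4 × 425 = 1700
    H–H: 1 × 446 = 446
    Σ(broken) = 3320 kJ
  Bonds formed (products):
    C–C: 1 × 356 = 356
    C–H: 6 × 425 = 2550
    C=C: 1 × 591 = 591
    Σ(formed) = 3497 kJ
  ΔH_B = 3320 − 3497 = −177 kJ
ΔH_A − ΔH_B = −1303 kJ, so reaction A has the more negative ΔH; |ΔH_A − ΔH_B| = 1303 kJ.

Reaction A, by 1303 kJ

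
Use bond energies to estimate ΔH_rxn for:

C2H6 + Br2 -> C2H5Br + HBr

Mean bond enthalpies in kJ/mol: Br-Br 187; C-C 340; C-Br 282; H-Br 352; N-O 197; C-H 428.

ΔH ≈ −19 kJ

Bonds broken (reactants):
  Br-Br: 1 × 187 = 187
  C-C: 1 × 340 = 340
  C-H: 6 × 428 = 2568
  Σ(broken) = 3095 kJ
Bonds formed (products):
  C-Br: 1 × 282 = 282
  C-C: 1 × 340 = 340
  C-H: 5 × 428 = 2140
  H-Br: 1 × 352 = 352
  Σ(formed) = 3114 kJ
ΔH = Σ(broken) − Σ(formed) = 3095 − 3114 = −19 kJ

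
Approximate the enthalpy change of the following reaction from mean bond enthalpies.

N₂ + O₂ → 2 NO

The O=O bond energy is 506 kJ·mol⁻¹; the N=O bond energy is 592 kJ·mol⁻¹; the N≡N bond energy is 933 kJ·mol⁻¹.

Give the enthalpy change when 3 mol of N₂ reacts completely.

Bonds broken (reactants):
  N≡N: 1 × 933 = 933
  O=O: 1 × 506 = 506
  Σ(broken) = 1439 kJ
Bonds formed (products):
  N=O: 2 × 592 = 1184
  Σ(formed) = 1184 kJ
ΔH = Σ(broken) − Σ(formed) = 1439 − 1184 = +255 kJ
For 3× the reaction as written: 3 × (+255) = +765 kJ

ΔH = +765 kJ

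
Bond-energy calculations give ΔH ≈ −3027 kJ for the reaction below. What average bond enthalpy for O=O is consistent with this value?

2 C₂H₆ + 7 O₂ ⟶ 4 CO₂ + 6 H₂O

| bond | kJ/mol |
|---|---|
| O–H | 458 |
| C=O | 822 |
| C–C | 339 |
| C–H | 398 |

Let D be the O=O bond energy.
Σ(broken) = 2×339 + 12×398 + 7×D = 5454 + 7D
Σ(formed) = 8×822 + 12×458 = 12072
ΔH = Σ(broken) − Σ(formed) = (5454 + 7D) − (12072) = −6618 + 7D
Setting this equal to −3027 kJ gives 7D = 3591, so D = 513 kJ/mol.

D(O=O) ≈ 513 kJ/mol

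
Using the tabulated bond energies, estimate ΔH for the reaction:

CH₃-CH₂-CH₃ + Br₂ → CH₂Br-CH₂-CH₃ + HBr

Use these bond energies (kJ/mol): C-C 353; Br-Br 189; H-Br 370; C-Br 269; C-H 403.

ΔH ≈ −47 kJ

Bonds broken (reactants):
  Br-Br: 1 × 189 = 189
  C-C: 2 × 353 = 706
  C-H: 8 × 403 = 3224
  Σ(broken) = 4119 kJ
Bonds formed (products):
  C-Br: 1 × 269 = 269
  C-C: 2 × 353 = 706
  C-H: 7 × 403 = 2821
  H-Br: 1 × 370 = 370
  Σ(formed) = 4166 kJ
ΔH = Σ(broken) − Σ(formed) = 4119 − 4166 = −47 kJ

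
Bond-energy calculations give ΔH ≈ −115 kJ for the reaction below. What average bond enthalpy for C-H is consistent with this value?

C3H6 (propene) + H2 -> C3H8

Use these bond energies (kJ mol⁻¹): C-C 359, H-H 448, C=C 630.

Let D be the C-H bond energy.
Σ(broken) = 1×359 + 6×D + 1×630 + 1×448 = 1437 + 6D
Σ(formed) = 2×359 + 8×D = 718 + 8D
ΔH = Σ(broken) − Σ(formed) = (1437 + 6D) − (718 + 8D) = +719 − 2D
Setting this equal to −115 kJ gives 2D = 834, so D = 417 kJ/mol.

D(C-H) ≈ 417 kJ/mol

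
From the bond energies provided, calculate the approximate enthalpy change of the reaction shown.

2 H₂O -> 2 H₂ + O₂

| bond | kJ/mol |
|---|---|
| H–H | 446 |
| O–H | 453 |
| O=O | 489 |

ΔH ≈ +431 kJ

Bonds broken (reactants):
  O–H: 4 × 453 = 1812
  Σ(broken) = 1812 kJ
Bonds formed (products):
  H–H: 2 × 446 = 892
  O=O: 1 × 489 = 489
  Σ(formed) = 1381 kJ
ΔH = Σ(broken) − Σ(formed) = 1812 − 1381 = +431 kJ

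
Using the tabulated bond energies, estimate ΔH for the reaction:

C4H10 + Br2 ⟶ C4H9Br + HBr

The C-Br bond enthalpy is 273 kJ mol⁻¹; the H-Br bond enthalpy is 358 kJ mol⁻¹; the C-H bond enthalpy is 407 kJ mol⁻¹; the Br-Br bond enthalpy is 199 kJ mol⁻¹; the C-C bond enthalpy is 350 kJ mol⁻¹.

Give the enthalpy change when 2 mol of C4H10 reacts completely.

ΔH = −50 kJ

Bonds broken (reactants):
  Br-Br: 1 × 199 = 199
  C-C: 3 × 350 = 1050
  C-H: 10 × 407 = 4070
  Σ(broken) = 5319 kJ
Bonds formed (products):
  C-Br: 1 × 273 = 273
  C-C: 3 × 350 = 1050
  C-H: 9 × 407 = 3663
  H-Br: 1 × 358 = 358
  Σ(formed) = 5344 kJ
ΔH = Σ(broken) − Σ(formed) = 5319 − 5344 = −25 kJ
For 2× the reaction as written: 2 × (−25) = −50 kJ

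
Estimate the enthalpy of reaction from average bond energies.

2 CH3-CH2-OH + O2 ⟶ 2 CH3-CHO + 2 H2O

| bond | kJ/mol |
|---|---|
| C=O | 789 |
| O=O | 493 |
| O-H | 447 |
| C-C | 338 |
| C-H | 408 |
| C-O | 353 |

ΔH ≈ −457 kJ

Bonds broken (reactants):
  C-C: 2 × 338 = 676
  C-H: 10 × 408 = 4080
  C-O: 2 × 353 = 706
  O-H: 2 × 447 = 894
  O=O: 1 × 493 = 493
  Σ(broken) = 6849 kJ
Bonds formed (products):
  C-C: 2 × 338 = 676
  C-H: 8 × 408 = 3264
  C=O: 2 × 789 = 1578
  O-H: 4 × 447 = 1788
  Σ(formed) = 7306 kJ
ΔH = Σ(broken) − Σ(formed) = 6849 − 7306 = −457 kJ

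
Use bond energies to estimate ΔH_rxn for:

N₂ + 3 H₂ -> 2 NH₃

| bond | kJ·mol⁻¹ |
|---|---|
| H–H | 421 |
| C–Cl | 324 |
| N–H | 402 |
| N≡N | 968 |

ΔH ≈ −181 kJ

Bonds broken (reactants):
  H–H: 3 × 421 = 1263
  N≡N: 1 × 968 = 968
  Σ(broken) = 2231 kJ
Bonds formed (products):
  N–H: 6 × 402 = 2412
  Σ(formed) = 2412 kJ
ΔH = Σ(broken) − Σ(formed) = 2231 − 2412 = −181 kJ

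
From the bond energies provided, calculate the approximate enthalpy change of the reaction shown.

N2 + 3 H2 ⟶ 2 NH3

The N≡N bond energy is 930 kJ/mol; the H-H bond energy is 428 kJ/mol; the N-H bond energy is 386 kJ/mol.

ΔH ≈ −102 kJ

Bonds broken (reactants):
  H-H: 3 × 428 = 1284
  N≡N: 1 × 930 = 930
  Σ(broken) = 2214 kJ
Bonds formed (products):
  N-H: 6 × 386 = 2316
  Σ(formed) = 2316 kJ
ΔH = Σ(broken) − Σ(formed) = 2214 − 2316 = −102 kJ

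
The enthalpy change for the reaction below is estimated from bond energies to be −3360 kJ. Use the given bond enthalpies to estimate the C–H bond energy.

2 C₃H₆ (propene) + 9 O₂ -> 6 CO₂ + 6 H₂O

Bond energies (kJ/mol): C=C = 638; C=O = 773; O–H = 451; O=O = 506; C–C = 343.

Let D be the C–H bond energy.
Σ(broken) = 2×343 + 12×D + 2×638 + 9×506 = 6516 + 12D
Σ(formed) = 12×773 + 12×451 = 14688
ΔH = Σ(broken) − Σ(formed) = (6516 + 12D) − (14688) = −8172 + 12D
Setting this equal to −3360 kJ gives 12D = 4812, so D = 401 kJ/mol.

D(C–H) ≈ 401 kJ/mol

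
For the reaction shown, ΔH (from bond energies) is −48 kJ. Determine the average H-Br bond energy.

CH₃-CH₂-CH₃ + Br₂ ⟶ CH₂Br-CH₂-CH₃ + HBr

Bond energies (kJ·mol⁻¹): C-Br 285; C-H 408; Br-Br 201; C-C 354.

Let D be the H-Br bond energy.
Σ(broken) = 1×201 + 2×354 + 8×408 = 4173
Σ(formed) = 1×285 + 2×354 + 7×408 + 1×D = 3849 + D
ΔH = Σ(broken) − Σ(formed) = (4173) − (3849 + D) = +324 − D
Setting this equal to −48 kJ gives D = 372 kJ/mol.

D(H-Br) ≈ 372 kJ/mol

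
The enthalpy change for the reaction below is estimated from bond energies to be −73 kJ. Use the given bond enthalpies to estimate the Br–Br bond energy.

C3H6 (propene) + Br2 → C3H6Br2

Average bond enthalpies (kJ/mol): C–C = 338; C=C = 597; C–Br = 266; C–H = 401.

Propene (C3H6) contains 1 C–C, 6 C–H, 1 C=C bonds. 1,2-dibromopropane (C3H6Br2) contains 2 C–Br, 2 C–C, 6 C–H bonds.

Let D be the Br–Br bond energy.
Σ(broken) = 1×D + 1×338 + 6×401 + 1×597 = 3341 + D
Σ(formed) = 2×266 + 2×338 + 6×401 = 3614
ΔH = Σ(broken) − Σ(formed) = (3341 + D) − (3614) = −273 + D
Setting this equal to −73 kJ gives D = 200 kJ/mol.

D(Br–Br) ≈ 200 kJ/mol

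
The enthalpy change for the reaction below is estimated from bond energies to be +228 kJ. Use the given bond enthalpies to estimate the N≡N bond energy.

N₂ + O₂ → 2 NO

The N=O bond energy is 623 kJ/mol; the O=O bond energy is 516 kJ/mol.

Let D be the N≡N bond energy.
Σ(broken) = 1×D + 1×516 = 516 + D
Σ(formed) = 2×623 = 1246
ΔH = Σ(broken) − Σ(formed) = (516 + D) − (1246) = −730 + D
Setting this equal to +228 kJ gives D = 958 kJ/mol.

D(N≡N) ≈ 958 kJ/mol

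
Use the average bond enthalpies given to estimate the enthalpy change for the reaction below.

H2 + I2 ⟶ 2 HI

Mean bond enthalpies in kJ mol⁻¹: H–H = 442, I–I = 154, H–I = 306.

ΔH ≈ −16 kJ

Bonds broken (reactants):
  H–H: 1 × 442 = 442
  I–I: 1 × 154 = 154
  Σ(broken) = 596 kJ
Bonds formed (products):
  H–I: 2 × 306 = 612
  Σ(formed) = 612 kJ
ΔH = Σ(broken) − Σ(formed) = 596 − 612 = −16 kJ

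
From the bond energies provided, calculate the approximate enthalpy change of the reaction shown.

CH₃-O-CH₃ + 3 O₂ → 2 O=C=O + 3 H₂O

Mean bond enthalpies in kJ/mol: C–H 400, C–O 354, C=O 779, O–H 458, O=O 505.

ΔH ≈ −1241 kJ

Bonds broken (reactants):
  C–H: 6 × 400 = 2400
  C–O: 2 × 354 = 708
  O=O: 3 × 505 = 1515
  Σ(broken) = 4623 kJ
Bonds formed (products):
  C=O: 4 × 779 = 3116
  O–H: 6 × 458 = 2748
  Σ(formed) = 5864 kJ
ΔH = Σ(broken) − Σ(formed) = 4623 − 5864 = −1241 kJ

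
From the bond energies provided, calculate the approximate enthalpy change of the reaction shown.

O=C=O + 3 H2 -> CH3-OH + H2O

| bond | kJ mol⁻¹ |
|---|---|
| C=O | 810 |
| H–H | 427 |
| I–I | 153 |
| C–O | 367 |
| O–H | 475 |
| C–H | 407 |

Bonds broken (reactants):
  C=O: 2 × 810 = 1620
  H–H: 3 × 427 = 1281
  Σ(broken) = 2901 kJ
Bonds formed (products):
  C–H: 3 × 407 = 1221
  C–O: 1 × 367 = 367
  O–H: 3 × 475 = 1425
  Σ(formed) = 3013 kJ
ΔH = Σ(broken) − Σ(formed) = 2901 − 3013 = −112 kJ

ΔH ≈ −112 kJ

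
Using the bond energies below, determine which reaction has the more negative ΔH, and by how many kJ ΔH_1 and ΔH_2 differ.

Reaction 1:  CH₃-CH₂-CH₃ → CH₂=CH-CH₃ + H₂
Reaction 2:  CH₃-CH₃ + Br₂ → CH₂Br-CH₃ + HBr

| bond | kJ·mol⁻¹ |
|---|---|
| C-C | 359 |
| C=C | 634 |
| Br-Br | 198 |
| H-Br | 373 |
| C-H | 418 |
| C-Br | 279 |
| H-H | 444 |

Reaction 2, by 153 kJ

Reaction 1:
  Bonds broken (reactants):
    C-C: 2 × 359 = 718
    C-H: 8 × 418 = 3344
    Σ(broken) = 4062 kJ
  Bonds formed (products):
    C-C: 1 × 359 = 359
    C-H: 6 × 418 = 2508
    C=C: 1 × 634 = 634
    H-H: 1 × 444 = 444
    Σ(formed) = 3945 kJ
  ΔH_1 = 4062 − 3945 = +117 kJ
Reaction 2:
  Bonds broken (reactants):
    Br-Br: 1 × 198 = 198
    C-C: 1 × 359 = 359
    C-H: 6 × 418 = 2508
    Σ(broken) = 3065 kJ
  Bonds formed (products):
    C-Br: 1 × 279 = 279
    C-C: 1 × 359 = 359
    C-H: 5 × 418 = 2090
    H-Br: 1 × 373 = 373
    Σ(formed) = 3101 kJ
  ΔH_2 = 3065 − 3101 = −36 kJ
ΔH_1 − ΔH_2 = +153 kJ, so reaction 2 has the more negative ΔH; |ΔH_1 − ΔH_2| = 153 kJ.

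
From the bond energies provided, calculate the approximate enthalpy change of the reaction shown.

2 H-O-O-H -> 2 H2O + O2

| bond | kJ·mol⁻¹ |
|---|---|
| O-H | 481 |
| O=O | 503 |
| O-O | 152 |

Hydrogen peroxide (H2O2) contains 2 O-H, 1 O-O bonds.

Bonds broken (reactants):
  O-H: 4 × 481 = 1924
  O-O: 2 × 152 = 304
  Σ(broken) = 2228 kJ
Bonds formed (products):
  O-H: 4 × 481 = 1924
  O=O: 1 × 503 = 503
  Σ(formed) = 2427 kJ
ΔH = Σ(broken) − Σ(formed) = 2228 − 2427 = −199 kJ

ΔH ≈ −199 kJ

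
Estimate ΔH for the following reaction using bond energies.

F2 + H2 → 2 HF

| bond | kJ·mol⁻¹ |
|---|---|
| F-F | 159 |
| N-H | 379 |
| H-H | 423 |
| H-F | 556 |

ΔH ≈ −530 kJ

Bonds broken (reactants):
  F-F: 1 × 159 = 159
  H-H: 1 × 423 = 423
  Σ(broken) = 582 kJ
Bonds formed (products):
  H-F: 2 × 556 = 1112
  Σ(formed) = 1112 kJ
ΔH = Σ(broken) − Σ(formed) = 582 − 1112 = −530 kJ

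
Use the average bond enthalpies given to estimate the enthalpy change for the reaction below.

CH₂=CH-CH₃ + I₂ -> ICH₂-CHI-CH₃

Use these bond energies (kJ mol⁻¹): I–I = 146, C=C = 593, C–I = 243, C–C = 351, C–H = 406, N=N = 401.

ΔH ≈ −98 kJ

Bonds broken (reactants):
  C–C: 1 × 351 = 351
  C–H: 6 × 406 = 2436
  C=C: 1 × 593 = 593
  I–I: 1 × 146 = 146
  Σ(broken) = 3526 kJ
Bonds formed (products):
  C–C: 2 × 351 = 702
  C–H: 6 × 406 = 2436
  C–I: 2 × 243 = 486
  Σ(formed) = 3624 kJ
ΔH = Σ(broken) − Σ(formed) = 3526 − 3624 = −98 kJ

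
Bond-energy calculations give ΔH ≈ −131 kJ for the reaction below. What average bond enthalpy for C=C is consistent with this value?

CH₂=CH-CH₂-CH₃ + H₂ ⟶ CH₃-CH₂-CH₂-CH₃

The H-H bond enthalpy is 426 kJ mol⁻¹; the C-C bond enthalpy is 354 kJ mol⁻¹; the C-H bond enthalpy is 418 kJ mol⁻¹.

Let D be the C=C bond energy.
Σ(broken) = 2×354 + 8×418 + 1×D + 1×426 = 4478 + D
Σ(formed) = 3×354 + 10×418 = 5242
ΔH = Σ(broken) − Σ(formed) = (4478 + D) − (5242) = −764 + D
Setting this equal to −131 kJ gives D = 633 kJ/mol.

D(C=C) ≈ 633 kJ/mol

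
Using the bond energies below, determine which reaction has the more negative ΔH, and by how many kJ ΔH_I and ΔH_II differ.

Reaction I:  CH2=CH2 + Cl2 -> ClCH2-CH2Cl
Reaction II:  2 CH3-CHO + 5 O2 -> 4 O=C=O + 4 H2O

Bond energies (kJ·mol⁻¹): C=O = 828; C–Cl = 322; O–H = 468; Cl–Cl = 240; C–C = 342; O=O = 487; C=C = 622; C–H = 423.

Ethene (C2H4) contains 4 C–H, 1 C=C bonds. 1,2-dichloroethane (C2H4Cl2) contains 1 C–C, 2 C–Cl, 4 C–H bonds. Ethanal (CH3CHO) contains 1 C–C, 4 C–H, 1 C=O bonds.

Reaction II, by 2085 kJ

Reaction I:
  Bonds broken (reactants):
    C–H: 4 × 423 = 1692
    C=C: 1 × 622 = 622
    Cl–Cl: 1 × 240 = 240
    Σ(broken) = 2554 kJ
  Bonds formed (products):
    C–C: 1 × 342 = 342
    C–Cl: 2 × 322 = 644
    C–H: 4 × 423 = 1692
    Σ(formed) = 2678 kJ
  ΔH_I = 2554 − 2678 = −124 kJ
Reaction II:
  Bonds broken (reactants):
    C–C: 2 × 342 = 684
    C–H: 8 × 423 = 3384
    C=O: 2 × 828 = 1656
    O=O: 5 × 487 = 2435
    Σ(broken) = 8159 kJ
  Bonds formed (products):
    C=O: 8 × 828 = 6624
    O–H: 8 × 468 = 3744
    Σ(formed) = 10368 kJ
  ΔH_II = 8159 − 10368 = −2209 kJ
ΔH_I − ΔH_II = +2085 kJ, so reaction II has the more negative ΔH; |ΔH_I − ΔH_II| = 2085 kJ.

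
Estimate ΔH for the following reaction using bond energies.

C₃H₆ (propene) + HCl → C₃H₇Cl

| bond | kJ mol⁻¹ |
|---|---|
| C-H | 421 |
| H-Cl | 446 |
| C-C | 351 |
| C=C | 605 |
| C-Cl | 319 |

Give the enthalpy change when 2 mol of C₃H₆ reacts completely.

ΔH = −80 kJ

Bonds broken (reactants):
  C-C: 1 × 351 = 351
  C-H: 6 × 421 = 2526
  C=C: 1 × 605 = 605
  H-Cl: 1 × 446 = 446
  Σ(broken) = 3928 kJ
Bonds formed (products):
  C-C: 2 × 351 = 702
  C-Cl: 1 × 319 = 319
  C-H: 7 × 421 = 2947
  Σ(formed) = 3968 kJ
ΔH = Σ(broken) − Σ(formed) = 3928 − 3968 = −40 kJ
For 2× the reaction as written: 2 × (−40) = −80 kJ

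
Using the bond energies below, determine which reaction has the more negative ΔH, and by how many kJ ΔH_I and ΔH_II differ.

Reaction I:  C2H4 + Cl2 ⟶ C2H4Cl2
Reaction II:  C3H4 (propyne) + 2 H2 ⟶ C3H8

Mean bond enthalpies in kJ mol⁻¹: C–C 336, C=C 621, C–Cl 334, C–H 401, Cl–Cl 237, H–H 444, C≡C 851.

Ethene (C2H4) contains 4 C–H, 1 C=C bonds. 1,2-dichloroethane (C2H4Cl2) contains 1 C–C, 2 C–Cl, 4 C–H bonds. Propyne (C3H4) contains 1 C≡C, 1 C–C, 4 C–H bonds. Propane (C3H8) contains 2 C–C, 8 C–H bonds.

Reaction I:
  Bonds broken (reactants):
    C–H: 4 × 401 = 1604
    C=C: 1 × 621 = 621
    Cl–Cl: 1 × 237 = 237
    Σ(broken) = 2462 kJ
  Bonds formed (products):
    C–C: 1 × 336 = 336
    C–Cl: 2 × 334 = 668
    C–H: 4 × 401 = 1604
    Σ(formed) = 2608 kJ
  ΔH_I = 2462 − 2608 = −146 kJ
Reaction II:
  Bonds broken (reactants):
    C≡C: 1 × 851 = 851
    C–C: 1 × 336 = 336
    C–H: 4 × 401 = 1604
    H–H: 2 × 444 = 888
    Σ(broken) = 3679 kJ
  Bonds formed (products):
    C–C: 2 × 336 = 672
    C–H: 8 × 401 = 3208
    Σ(formed) = 3880 kJ
  ΔH_II = 3679 − 3880 = −201 kJ
ΔH_I − ΔH_II = +55 kJ, so reaction II has the more negative ΔH; |ΔH_I − ΔH_II| = 55 kJ.

Reaction II, by 55 kJ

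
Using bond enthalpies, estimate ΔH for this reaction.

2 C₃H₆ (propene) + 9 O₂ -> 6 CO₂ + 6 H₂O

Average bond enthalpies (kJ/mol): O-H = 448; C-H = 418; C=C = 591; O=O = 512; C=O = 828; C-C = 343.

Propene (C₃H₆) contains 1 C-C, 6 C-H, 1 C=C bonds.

Bonds broken (reactants):
  C-C: 2 × 343 = 686
  C-H: 12 × 418 = 5016
  C=C: 2 × 591 = 1182
  O=O: 9 × 512 = 4608
  Σ(broken) = 11492 kJ
Bonds formed (products):
  C=O: 12 × 828 = 9936
  O-H: 12 × 448 = 5376
  Σ(formed) = 15312 kJ
ΔH = Σ(broken) − Σ(formed) = 11492 − 15312 = −3820 kJ

ΔH ≈ −3820 kJ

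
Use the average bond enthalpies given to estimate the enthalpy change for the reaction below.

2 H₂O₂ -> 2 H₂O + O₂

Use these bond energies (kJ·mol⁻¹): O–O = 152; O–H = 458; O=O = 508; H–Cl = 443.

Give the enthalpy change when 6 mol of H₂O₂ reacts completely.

Bonds broken (reactants):
  O–H: 4 × 458 = 1832
  O–O: 2 × 152 = 304
  Σ(broken) = 2136 kJ
Bonds formed (products):
  O–H: 4 × 458 = 1832
  O=O: 1 × 508 = 508
  Σ(formed) = 2340 kJ
ΔH = Σ(broken) − Σ(formed) = 2136 − 2340 = −204 kJ
For 3× the reaction as written: 3 × (−204) = −612 kJ

ΔH = −612 kJ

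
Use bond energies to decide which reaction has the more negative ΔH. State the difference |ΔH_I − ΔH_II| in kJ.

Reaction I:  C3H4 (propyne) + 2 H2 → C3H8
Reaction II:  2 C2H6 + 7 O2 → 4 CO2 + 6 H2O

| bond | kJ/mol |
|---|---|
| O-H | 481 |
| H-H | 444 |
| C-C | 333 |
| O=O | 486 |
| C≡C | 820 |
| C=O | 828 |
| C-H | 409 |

Reaction I:
  Bonds broken (reactants):
    C≡C: 1 × 820 = 820
    C-C: 1 × 333 = 333
    C-H: 4 × 409 = 1636
    H-H: 2 × 444 = 888
    Σ(broken) = 3677 kJ
  Bonds formed (products):
    C-C: 2 × 333 = 666
    C-H: 8 × 409 = 3272
    Σ(formed) = 3938 kJ
  ΔH_I = 3677 − 3938 = −261 kJ
Reaction II:
  Bonds broken (reactants):
    C-C: 2 × 333 = 666
    C-H: 12 × 409 = 4908
    O=O: 7 × 486 = 3402
    Σ(broken) = 8976 kJ
  Bonds formed (products):
    C=O: 8 × 828 = 6624
    O-H: 12 × 481 = 5772
    Σ(formed) = 12396 kJ
  ΔH_II = 8976 − 12396 = −3420 kJ
ΔH_I − ΔH_II = +3159 kJ, so reaction II has the more negative ΔH; |ΔH_I − ΔH_II| = 3159 kJ.

Reaction II, by 3159 kJ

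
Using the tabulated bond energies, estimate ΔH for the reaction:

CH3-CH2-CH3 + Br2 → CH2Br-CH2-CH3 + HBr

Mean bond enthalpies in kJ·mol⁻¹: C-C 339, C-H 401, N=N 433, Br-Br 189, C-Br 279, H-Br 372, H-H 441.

ΔH ≈ −61 kJ

Bonds broken (reactants):
  Br-Br: 1 × 189 = 189
  C-C: 2 × 339 = 678
  C-H: 8 × 401 = 3208
  Σ(broken) = 4075 kJ
Bonds formed (products):
  C-Br: 1 × 279 = 279
  C-C: 2 × 339 = 678
  C-H: 7 × 401 = 2807
  H-Br: 1 × 372 = 372
  Σ(formed) = 4136 kJ
ΔH = Σ(broken) − Σ(formed) = 4075 − 4136 = −61 kJ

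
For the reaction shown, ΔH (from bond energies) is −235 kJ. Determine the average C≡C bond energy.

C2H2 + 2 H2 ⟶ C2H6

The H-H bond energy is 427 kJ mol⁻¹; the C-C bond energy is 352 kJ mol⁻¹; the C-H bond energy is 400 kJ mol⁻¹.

D(C≡C) ≈ 863 kJ/mol

Let D be the C≡C bond energy.
Σ(broken) = 1×D + 2×400 + 2×427 = 1654 + D
Σ(formed) = 1×352 + 6×400 = 2752
ΔH = Σ(broken) − Σ(formed) = (1654 + D) − (2752) = −1098 + D
Setting this equal to −235 kJ gives D = 863 kJ/mol.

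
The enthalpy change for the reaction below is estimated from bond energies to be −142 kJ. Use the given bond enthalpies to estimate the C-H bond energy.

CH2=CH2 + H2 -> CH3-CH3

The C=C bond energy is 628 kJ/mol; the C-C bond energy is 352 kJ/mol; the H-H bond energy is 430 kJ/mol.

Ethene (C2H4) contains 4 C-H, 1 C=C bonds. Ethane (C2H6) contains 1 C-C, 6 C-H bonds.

Let D be the C-H bond energy.
Σ(broken) = 4×D + 1×628 + 1×430 = 1058 + 4D
Σ(formed) = 1×352 + 6×D = 352 + 6D
ΔH = Σ(broken) − Σ(formed) = (1058 + 4D) − (352 + 6D) = +706 − 2D
Setting this equal to −142 kJ gives 2D = 848, so D = 424 kJ/mol.

D(C-H) ≈ 424 kJ/mol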